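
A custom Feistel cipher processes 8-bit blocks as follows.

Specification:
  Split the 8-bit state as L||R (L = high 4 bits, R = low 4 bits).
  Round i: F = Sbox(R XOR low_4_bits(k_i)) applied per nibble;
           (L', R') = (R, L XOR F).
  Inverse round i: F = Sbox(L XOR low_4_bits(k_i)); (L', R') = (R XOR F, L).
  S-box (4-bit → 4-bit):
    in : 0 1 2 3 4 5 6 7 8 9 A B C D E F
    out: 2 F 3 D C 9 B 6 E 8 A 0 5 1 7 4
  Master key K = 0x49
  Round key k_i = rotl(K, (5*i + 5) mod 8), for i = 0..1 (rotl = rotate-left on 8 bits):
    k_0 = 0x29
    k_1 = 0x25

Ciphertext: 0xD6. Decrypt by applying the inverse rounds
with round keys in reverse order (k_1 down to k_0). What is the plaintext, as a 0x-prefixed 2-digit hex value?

s_0 = ciphertext = 0xD6
s_1 = InvRound(s_0, k_1) = 0x8D
s_2 = InvRound(s_1, k_0) = 0x28

0x28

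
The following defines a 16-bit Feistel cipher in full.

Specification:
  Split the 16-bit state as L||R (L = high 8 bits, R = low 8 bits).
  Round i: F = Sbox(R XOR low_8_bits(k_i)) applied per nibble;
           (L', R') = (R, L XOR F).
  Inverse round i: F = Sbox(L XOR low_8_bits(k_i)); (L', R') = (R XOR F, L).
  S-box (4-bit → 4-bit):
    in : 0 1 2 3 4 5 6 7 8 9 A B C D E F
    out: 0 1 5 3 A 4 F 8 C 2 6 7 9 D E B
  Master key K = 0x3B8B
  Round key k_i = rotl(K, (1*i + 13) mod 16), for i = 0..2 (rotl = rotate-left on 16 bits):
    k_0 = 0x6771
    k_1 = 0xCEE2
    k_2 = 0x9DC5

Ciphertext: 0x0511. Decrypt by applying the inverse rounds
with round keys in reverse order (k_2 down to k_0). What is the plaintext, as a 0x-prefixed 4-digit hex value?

s_0 = ciphertext = 0x0511
s_1 = InvRound(s_0, k_2) = 0x8105
s_2 = InvRound(s_1, k_1) = 0xF681
s_3 = InvRound(s_2, k_0) = 0x49F6

0x49F6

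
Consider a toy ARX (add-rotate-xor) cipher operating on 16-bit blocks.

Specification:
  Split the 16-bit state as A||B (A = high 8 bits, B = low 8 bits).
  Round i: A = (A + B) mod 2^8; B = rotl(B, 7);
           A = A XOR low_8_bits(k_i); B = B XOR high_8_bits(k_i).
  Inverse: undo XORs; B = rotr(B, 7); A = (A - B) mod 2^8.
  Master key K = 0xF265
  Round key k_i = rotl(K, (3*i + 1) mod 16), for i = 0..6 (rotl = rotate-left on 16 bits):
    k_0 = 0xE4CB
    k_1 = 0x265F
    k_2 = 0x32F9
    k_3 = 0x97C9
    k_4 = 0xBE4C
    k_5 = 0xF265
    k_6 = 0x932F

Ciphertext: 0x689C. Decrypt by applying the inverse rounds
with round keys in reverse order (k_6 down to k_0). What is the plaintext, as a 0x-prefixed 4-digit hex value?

s_0 = ciphertext = 0x689C
s_1 = InvRound(s_0, k_6) = 0x291E
s_2 = InvRound(s_1, k_5) = 0x73D9
s_3 = InvRound(s_2, k_4) = 0x71CE
s_4 = InvRound(s_3, k_3) = 0x06B2
s_5 = InvRound(s_4, k_2) = 0xFE01
s_6 = InvRound(s_5, k_1) = 0x534E
s_7 = InvRound(s_6, k_0) = 0x4355

0x4355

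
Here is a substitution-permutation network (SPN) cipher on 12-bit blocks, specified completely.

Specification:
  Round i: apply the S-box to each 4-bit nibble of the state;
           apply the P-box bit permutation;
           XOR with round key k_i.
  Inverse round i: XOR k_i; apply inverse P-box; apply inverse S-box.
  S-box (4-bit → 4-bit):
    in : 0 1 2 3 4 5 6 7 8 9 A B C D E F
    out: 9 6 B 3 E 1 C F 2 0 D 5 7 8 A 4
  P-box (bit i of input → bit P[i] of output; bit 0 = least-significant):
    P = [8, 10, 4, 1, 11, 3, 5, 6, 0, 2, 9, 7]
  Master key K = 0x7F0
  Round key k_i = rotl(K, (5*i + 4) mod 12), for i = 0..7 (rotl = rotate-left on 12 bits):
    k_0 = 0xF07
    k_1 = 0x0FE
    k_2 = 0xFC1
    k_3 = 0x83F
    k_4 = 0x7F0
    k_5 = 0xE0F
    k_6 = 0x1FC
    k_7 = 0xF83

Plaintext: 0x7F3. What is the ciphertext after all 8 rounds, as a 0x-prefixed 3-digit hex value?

s_0 = plaintext = 0x7F3
s_1 = Round(s_0, k_0) = 0x8A2
s_2 = Round(s_1, k_1) = 0xD98
s_3 = Round(s_2, k_2) = 0xB41
s_4 = Round(s_3, k_3) = 0xE46
s_5 = Round(s_4, k_4) = 0x70E
s_6 = Round(s_5, k_5) = 0x0C8
s_7 = Round(s_6, k_6) = 0xD55
s_8 = Round(s_7, k_7) = 0x603

0x603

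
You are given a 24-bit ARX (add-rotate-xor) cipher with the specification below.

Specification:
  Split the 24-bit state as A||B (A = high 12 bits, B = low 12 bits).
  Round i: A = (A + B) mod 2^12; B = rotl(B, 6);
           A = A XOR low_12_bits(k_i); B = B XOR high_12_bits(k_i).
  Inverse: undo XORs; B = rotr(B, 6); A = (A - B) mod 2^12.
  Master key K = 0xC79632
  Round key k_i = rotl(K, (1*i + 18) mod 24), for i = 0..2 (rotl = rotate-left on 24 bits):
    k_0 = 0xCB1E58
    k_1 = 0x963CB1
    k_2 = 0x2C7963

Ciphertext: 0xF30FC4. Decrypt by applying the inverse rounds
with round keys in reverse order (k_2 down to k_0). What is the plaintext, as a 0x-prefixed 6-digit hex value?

s_0 = ciphertext = 0xF30FC4
s_1 = InvRound(s_0, k_2) = 0x55F0F4
s_2 = InvRound(s_1, k_1) = 0x4085E6
s_3 = InvRound(s_2, k_0) = 0x46B5E5

0x46B5E5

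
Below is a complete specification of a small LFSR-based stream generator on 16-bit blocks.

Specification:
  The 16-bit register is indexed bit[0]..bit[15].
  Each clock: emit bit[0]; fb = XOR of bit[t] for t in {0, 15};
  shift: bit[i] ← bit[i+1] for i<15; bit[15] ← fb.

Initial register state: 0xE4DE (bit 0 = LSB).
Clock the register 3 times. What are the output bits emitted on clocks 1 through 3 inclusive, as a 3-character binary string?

011

reg_0 = 0xE4DE
clock 1: out=0, reg = 0xF26F
clock 2: out=1, reg = 0x7937
clock 3: out=1, reg = 0xBC9B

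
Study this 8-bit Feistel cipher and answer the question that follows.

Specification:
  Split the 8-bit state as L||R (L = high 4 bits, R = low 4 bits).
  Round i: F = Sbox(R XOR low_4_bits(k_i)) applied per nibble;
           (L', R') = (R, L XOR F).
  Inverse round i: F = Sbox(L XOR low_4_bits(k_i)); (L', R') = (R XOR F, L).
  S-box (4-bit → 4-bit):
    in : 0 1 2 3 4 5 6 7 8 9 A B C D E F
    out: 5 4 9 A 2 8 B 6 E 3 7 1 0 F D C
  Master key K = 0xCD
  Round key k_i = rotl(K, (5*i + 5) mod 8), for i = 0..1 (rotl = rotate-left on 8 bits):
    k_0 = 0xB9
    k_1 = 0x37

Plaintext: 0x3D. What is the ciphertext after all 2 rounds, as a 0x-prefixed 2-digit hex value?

s_0 = plaintext = 0x3D
s_1 = Round(s_0, k_0) = 0xD1
s_2 = Round(s_1, k_1) = 0x16

0x16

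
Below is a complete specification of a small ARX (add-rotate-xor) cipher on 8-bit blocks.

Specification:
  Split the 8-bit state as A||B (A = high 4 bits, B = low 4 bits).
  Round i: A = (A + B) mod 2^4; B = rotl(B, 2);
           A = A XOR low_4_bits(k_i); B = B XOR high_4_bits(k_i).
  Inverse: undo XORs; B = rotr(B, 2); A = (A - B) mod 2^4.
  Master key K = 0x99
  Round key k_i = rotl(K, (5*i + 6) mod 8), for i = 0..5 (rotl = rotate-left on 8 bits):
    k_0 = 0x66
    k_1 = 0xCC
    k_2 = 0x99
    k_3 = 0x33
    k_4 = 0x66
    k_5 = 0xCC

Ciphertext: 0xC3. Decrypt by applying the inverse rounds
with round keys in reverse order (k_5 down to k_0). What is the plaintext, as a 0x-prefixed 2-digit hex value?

0x26

s_0 = ciphertext = 0xC3
s_1 = InvRound(s_0, k_5) = 0x1F
s_2 = InvRound(s_1, k_4) = 0x16
s_3 = InvRound(s_2, k_3) = 0xD5
s_4 = InvRound(s_3, k_2) = 0x13
s_5 = InvRound(s_4, k_1) = 0xEF
s_6 = InvRound(s_5, k_0) = 0x26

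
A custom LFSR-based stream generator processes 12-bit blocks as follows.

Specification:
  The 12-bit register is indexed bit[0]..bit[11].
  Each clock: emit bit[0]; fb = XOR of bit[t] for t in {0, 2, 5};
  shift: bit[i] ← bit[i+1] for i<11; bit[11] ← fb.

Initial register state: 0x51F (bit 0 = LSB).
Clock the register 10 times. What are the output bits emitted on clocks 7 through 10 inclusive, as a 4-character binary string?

0010

reg_0 = 0x51F
clock 1: out=1, reg = 0x28F
clock 2: out=1, reg = 0x147
clock 3: out=1, reg = 0x0A3
clock 4: out=1, reg = 0x051
clock 5: out=1, reg = 0x828
clock 6: out=0, reg = 0xC14
clock 7: out=0, reg = 0xE0A
clock 8: out=0, reg = 0x705
clock 9: out=1, reg = 0x382
clock 10: out=0, reg = 0x1C1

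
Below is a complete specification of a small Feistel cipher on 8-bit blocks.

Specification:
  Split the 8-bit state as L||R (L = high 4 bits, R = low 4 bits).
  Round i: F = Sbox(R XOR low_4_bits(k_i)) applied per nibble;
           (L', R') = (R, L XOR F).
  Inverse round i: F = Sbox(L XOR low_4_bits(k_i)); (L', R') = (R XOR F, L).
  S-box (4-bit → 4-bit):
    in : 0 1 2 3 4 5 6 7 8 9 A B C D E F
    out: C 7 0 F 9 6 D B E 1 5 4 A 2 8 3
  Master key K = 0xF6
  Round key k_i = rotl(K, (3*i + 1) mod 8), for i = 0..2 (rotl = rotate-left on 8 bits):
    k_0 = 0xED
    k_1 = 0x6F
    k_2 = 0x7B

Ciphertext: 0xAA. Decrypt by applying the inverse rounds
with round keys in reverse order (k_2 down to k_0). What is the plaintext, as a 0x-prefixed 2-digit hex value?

0x6A

s_0 = ciphertext = 0xAA
s_1 = InvRound(s_0, k_2) = 0xDA
s_2 = InvRound(s_1, k_1) = 0xAD
s_3 = InvRound(s_2, k_0) = 0x6A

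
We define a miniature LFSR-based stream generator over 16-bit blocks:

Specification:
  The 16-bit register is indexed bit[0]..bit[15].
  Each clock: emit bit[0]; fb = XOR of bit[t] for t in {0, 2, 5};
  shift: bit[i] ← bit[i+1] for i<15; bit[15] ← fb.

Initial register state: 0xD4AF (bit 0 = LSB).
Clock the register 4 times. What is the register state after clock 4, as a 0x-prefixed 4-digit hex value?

0x1D4A

reg_0 = 0xD4AF
clock 1: out=1, reg = 0xEA57
clock 2: out=1, reg = 0x752B
clock 3: out=1, reg = 0x3A95
clock 4: out=1, reg = 0x1D4A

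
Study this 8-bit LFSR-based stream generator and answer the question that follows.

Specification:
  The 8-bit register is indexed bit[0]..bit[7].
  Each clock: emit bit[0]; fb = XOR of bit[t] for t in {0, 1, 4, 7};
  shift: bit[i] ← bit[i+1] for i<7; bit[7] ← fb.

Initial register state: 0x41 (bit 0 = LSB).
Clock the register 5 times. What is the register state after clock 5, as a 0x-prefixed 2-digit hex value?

0x9A

reg_0 = 0x41
clock 1: out=1, reg = 0xA0
clock 2: out=0, reg = 0xD0
clock 3: out=0, reg = 0x68
clock 4: out=0, reg = 0x34
clock 5: out=0, reg = 0x9A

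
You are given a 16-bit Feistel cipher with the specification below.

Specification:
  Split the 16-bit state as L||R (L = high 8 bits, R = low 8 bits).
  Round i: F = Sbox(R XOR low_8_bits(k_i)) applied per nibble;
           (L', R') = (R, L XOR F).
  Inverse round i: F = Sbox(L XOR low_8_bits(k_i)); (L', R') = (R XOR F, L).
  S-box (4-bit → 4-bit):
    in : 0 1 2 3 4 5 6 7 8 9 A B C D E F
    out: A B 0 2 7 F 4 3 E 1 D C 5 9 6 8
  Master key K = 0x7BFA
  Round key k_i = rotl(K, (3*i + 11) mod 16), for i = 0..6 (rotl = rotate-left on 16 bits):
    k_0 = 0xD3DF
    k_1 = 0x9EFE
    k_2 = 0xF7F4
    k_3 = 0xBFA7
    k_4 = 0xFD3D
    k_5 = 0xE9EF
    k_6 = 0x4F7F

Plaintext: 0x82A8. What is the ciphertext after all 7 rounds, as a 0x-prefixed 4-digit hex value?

0xB21B

s_0 = plaintext = 0x82A8
s_1 = Round(s_0, k_0) = 0xA8B1
s_2 = Round(s_1, k_1) = 0xB1D0
s_3 = Round(s_2, k_2) = 0xD0B6
s_4 = Round(s_3, k_3) = 0xB66B
s_5 = Round(s_4, k_4) = 0x6B42
s_6 = Round(s_5, k_5) = 0x42B2
s_7 = Round(s_6, k_6) = 0xB21B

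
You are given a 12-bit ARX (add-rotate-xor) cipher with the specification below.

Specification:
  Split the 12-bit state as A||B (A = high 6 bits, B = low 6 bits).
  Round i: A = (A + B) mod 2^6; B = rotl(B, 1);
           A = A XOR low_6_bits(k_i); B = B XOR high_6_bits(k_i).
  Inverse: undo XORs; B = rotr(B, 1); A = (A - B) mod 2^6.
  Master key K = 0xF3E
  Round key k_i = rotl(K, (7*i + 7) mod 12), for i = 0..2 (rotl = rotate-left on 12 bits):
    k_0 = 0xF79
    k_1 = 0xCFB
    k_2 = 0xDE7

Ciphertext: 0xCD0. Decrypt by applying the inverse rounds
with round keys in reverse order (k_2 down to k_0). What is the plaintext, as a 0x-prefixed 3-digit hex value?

s_0 = ciphertext = 0xCD0
s_1 = InvRound(s_0, k_2) = 0x873
s_2 = InvRound(s_1, k_1) = 0x680
s_3 = InvRound(s_2, k_0) = 0x97E

0x97E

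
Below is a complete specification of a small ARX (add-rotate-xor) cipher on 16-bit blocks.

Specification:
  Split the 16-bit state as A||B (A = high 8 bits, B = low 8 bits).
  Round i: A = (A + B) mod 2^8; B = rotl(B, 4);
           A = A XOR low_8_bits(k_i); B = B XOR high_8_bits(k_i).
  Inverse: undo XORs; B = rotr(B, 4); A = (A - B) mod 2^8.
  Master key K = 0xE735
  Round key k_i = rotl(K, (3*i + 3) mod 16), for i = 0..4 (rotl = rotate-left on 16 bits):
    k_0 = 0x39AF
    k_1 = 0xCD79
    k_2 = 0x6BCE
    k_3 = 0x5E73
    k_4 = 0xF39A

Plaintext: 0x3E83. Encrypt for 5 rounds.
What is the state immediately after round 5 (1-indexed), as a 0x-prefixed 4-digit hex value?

s_0 = plaintext = 0x3E83
s_1 = Round(s_0, k_0) = 0x6E01
s_2 = Round(s_1, k_1) = 0x16DD
s_3 = Round(s_2, k_2) = 0x3DB6
s_4 = Round(s_3, k_3) = 0x8035
s_5 = Round(s_4, k_4) = 0x2FA0

0x2FA0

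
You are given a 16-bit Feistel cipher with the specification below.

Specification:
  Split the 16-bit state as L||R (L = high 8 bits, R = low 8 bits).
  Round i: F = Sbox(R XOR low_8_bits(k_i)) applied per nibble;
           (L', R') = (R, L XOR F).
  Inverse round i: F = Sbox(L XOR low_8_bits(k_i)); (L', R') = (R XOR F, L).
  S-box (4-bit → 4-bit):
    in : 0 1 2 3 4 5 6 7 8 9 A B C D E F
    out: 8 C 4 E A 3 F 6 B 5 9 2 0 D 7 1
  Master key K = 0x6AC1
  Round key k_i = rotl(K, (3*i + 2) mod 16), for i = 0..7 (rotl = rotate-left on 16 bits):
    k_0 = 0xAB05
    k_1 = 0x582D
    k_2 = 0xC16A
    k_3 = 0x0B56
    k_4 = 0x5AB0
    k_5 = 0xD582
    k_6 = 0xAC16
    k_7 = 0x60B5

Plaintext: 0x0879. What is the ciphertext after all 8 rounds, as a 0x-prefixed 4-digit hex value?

0x329F

s_0 = plaintext = 0x0879
s_1 = Round(s_0, k_0) = 0x7968
s_2 = Round(s_1, k_1) = 0x68DA
s_3 = Round(s_2, k_2) = 0xDA40
s_4 = Round(s_3, k_3) = 0x4015
s_5 = Round(s_4, k_4) = 0x15D3
s_6 = Round(s_5, k_5) = 0xD329
s_7 = Round(s_6, k_6) = 0x2932
s_8 = Round(s_7, k_7) = 0x329F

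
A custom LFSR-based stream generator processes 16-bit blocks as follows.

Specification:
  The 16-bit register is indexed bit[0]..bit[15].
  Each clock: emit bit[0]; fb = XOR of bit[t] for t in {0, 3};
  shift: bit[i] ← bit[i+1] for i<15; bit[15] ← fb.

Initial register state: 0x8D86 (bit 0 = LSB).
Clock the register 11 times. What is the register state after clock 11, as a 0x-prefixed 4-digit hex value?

0x86D1

reg_0 = 0x8D86
clock 1: out=0, reg = 0x46C3
clock 2: out=1, reg = 0xA361
clock 3: out=1, reg = 0xD1B0
clock 4: out=0, reg = 0x68D8
clock 5: out=0, reg = 0xB46C
clock 6: out=0, reg = 0xDA36
clock 7: out=0, reg = 0x6D1B
clock 8: out=1, reg = 0x368D
clock 9: out=1, reg = 0x1B46
clock 10: out=0, reg = 0x0DA3
clock 11: out=1, reg = 0x86D1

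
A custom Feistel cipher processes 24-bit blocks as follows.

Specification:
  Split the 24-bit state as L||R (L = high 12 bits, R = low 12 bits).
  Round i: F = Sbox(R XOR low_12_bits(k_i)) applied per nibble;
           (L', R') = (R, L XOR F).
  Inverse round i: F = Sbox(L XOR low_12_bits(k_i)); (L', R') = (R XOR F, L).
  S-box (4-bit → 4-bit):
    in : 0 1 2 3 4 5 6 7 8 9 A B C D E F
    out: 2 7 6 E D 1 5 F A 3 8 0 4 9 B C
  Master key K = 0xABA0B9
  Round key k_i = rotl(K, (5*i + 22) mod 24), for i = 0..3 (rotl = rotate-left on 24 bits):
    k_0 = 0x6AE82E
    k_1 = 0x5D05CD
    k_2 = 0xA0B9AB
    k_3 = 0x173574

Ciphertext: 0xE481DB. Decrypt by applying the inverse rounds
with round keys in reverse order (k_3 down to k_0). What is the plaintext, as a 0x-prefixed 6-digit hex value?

s_0 = ciphertext = 0xE481DB
s_1 = InvRound(s_0, k_3) = 0x13FE48
s_2 = InvRound(s_1, k_2) = 0x47513F
s_3 = InvRound(s_2, k_1) = 0x635475
s_4 = InvRound(s_3, k_0) = 0xF05635

0xF05635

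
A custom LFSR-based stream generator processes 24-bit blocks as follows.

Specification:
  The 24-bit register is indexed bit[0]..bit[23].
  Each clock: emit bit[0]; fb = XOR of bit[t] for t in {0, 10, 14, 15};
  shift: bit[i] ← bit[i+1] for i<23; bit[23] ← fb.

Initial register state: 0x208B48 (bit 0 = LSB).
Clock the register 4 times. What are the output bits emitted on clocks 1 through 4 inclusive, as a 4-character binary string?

reg_0 = 0x208B48
clock 1: out=0, reg = 0x9045A4
clock 2: out=0, reg = 0x4822D2
clock 3: out=0, reg = 0x241169
clock 4: out=1, reg = 0x9208B4

0001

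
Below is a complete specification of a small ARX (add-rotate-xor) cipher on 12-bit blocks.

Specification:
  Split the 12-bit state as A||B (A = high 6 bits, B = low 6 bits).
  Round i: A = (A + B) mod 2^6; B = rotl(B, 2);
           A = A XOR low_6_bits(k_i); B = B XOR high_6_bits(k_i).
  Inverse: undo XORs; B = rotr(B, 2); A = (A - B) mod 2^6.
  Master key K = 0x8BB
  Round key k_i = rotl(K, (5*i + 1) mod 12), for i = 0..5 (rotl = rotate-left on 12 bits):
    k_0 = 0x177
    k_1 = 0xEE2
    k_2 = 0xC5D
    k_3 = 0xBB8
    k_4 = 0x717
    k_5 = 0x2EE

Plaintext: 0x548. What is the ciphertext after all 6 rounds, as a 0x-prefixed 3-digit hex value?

s_0 = plaintext = 0x548
s_1 = Round(s_0, k_0) = 0xAA5
s_2 = Round(s_1, k_1) = 0xB6D
s_3 = Round(s_2, k_2) = 0x1C7
s_4 = Round(s_3, k_3) = 0xDB2
s_5 = Round(s_4, k_4) = 0xFD7
s_6 = Round(s_5, k_5) = 0xE16

0xE16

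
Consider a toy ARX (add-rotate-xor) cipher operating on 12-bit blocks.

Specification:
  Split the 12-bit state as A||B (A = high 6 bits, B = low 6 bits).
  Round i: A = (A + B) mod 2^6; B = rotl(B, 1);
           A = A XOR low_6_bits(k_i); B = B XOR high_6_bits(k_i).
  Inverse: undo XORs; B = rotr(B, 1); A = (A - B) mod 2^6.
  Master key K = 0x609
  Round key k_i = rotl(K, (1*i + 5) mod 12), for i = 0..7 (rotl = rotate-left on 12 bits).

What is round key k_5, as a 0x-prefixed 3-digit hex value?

K = 0x609
k_0 = rotl(K, (1*0+5) mod 12) = rotl(K, 5) = 0x12C
k_1 = rotl(K, (1*1+5) mod 12) = rotl(K, 6) = 0x258
k_2 = rotl(K, (1*2+5) mod 12) = rotl(K, 7) = 0x4B0
k_3 = rotl(K, (1*3+5) mod 12) = rotl(K, 8) = 0x960
k_4 = rotl(K, (1*4+5) mod 12) = rotl(K, 9) = 0x2C1
k_5 = rotl(K, (1*5+5) mod 12) = rotl(K, 10) = 0x582

0x582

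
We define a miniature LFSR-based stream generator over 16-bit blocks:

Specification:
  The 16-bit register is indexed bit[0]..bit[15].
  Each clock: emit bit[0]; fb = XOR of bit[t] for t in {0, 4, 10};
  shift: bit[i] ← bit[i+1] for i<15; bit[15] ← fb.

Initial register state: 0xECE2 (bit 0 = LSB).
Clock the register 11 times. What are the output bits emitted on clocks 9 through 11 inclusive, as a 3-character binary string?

001

reg_0 = 0xECE2
clock 1: out=0, reg = 0xF671
clock 2: out=1, reg = 0xFB38
clock 3: out=0, reg = 0xFD9C
clock 4: out=0, reg = 0x7ECE
clock 5: out=0, reg = 0xBF67
clock 6: out=1, reg = 0x5FB3
clock 7: out=1, reg = 0xAFD9
clock 8: out=1, reg = 0xD7EC
clock 9: out=0, reg = 0xEBF6
clock 10: out=0, reg = 0xF5FB
clock 11: out=1, reg = 0xFAFD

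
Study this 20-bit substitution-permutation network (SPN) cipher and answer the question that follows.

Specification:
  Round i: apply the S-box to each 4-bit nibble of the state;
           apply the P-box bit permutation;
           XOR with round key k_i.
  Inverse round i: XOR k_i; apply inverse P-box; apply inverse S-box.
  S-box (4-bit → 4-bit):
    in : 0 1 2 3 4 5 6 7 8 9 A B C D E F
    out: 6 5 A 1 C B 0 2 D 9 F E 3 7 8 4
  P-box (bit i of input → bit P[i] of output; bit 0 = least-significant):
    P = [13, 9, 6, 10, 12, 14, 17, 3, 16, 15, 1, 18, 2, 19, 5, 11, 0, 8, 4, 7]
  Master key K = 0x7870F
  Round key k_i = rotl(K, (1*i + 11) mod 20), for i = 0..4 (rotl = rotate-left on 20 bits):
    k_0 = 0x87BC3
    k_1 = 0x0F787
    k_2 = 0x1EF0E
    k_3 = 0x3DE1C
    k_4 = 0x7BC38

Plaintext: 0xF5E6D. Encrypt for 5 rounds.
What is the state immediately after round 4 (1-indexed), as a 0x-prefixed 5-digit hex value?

s_0 = plaintext = 0xF5E6D
s_1 = Round(s_0, k_0) = 0x45197
s_2 = Round(s_1, k_1) = 0x9ED19
s_3 = Round(s_2, k_2) = 0x2538D
s_4 = Round(s_3, k_3) = 0x8E5D0
s_5 = Round(s_4, k_4) = 0x066E9

0x8E5D0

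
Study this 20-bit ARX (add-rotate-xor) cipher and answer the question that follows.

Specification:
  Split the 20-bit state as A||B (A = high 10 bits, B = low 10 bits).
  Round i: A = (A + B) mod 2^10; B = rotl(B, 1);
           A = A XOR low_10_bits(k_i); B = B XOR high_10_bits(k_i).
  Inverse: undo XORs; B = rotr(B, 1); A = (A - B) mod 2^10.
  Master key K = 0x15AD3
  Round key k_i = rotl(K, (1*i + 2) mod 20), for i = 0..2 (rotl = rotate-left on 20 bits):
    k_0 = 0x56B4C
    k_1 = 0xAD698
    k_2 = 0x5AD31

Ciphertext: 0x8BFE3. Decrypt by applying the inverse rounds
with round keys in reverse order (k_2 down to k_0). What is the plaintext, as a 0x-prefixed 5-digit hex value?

0xAD551

s_0 = ciphertext = 0x8BFE3
s_1 = InvRound(s_0, k_2) = 0x76944
s_2 = InvRound(s_1, k_1) = 0xD2BF8
s_3 = InvRound(s_2, k_0) = 0xAD551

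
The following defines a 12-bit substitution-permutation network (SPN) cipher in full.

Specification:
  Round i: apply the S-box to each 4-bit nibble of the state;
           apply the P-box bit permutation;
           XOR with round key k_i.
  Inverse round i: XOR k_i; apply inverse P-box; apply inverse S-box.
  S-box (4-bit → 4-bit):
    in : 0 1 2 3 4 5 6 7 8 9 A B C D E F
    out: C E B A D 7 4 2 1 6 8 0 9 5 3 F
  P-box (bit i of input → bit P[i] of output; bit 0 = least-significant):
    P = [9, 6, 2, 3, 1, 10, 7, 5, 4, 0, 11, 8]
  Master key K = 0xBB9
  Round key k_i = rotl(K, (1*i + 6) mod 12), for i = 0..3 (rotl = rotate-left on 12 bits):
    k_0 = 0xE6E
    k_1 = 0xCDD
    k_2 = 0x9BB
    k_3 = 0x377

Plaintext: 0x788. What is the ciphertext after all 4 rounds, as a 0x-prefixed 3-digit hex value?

s_0 = plaintext = 0x788
s_1 = Round(s_0, k_0) = 0xC6D
s_2 = Round(s_1, k_1) = 0xF49
s_3 = Round(s_2, k_2) = 0x04C
s_4 = Round(s_3, k_3) = 0x8DD

0x8DD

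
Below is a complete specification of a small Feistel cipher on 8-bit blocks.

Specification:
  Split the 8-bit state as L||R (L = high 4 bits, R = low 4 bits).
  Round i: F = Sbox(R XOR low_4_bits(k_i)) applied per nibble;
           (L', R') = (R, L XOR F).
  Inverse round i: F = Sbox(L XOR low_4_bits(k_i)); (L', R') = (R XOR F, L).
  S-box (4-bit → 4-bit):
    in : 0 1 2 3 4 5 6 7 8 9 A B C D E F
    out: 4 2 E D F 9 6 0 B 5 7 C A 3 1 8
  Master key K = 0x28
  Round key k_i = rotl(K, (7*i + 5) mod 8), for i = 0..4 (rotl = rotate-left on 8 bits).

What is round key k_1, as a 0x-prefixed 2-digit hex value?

0x82

K = 0x28
k_0 = rotl(K, (7*0+5) mod 8) = rotl(K, 5) = 0x05
k_1 = rotl(K, (7*1+5) mod 8) = rotl(K, 4) = 0x82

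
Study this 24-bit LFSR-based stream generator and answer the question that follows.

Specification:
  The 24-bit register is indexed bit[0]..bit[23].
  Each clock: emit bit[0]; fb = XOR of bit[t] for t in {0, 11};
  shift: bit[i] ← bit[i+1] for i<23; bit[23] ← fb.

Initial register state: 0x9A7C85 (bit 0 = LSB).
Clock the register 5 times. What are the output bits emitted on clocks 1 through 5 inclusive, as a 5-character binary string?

reg_0 = 0x9A7C85
clock 1: out=1, reg = 0x4D3E42
clock 2: out=0, reg = 0xA69F21
clock 3: out=1, reg = 0x534F90
clock 4: out=0, reg = 0xA9A7C8
clock 5: out=0, reg = 0x54D3E4

10100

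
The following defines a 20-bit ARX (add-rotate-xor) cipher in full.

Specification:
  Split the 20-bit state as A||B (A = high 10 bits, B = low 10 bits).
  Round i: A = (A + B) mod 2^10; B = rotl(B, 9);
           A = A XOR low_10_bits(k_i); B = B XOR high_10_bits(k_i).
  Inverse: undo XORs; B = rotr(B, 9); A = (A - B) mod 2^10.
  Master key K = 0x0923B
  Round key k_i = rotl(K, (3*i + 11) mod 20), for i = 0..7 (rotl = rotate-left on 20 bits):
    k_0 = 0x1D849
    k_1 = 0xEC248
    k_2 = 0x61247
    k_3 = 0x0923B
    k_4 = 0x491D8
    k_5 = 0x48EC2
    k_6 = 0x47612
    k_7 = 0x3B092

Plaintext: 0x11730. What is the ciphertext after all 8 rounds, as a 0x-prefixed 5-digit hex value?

s_0 = plaintext = 0x11730
s_1 = Round(s_0, k_0) = 0xCF1EE
s_2 = Round(s_1, k_1) = 0xD8B47
s_3 = Round(s_2, k_2) = 0x3BA27
s_4 = Round(s_3, k_3) = 0x4BB37
s_5 = Round(s_4, k_4) = 0x6F6BF
s_6 = Round(s_5, k_5) = 0xAFA7C
s_7 = Round(s_6, k_6) = 0xCA023
s_8 = Round(s_7, k_7) = 0xF66FD

0xF66FD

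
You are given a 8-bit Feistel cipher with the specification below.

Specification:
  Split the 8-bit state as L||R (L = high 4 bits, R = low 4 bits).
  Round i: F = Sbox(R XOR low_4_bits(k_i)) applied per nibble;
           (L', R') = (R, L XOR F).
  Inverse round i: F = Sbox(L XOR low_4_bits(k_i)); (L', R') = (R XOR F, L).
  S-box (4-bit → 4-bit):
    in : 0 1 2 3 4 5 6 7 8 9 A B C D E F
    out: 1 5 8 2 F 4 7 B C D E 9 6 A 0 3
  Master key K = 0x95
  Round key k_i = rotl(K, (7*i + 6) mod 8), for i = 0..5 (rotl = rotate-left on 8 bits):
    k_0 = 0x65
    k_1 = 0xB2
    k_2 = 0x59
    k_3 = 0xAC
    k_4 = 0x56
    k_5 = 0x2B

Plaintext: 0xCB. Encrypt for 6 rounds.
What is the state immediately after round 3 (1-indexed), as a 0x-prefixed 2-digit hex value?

0xB4

s_0 = plaintext = 0xCB
s_1 = Round(s_0, k_0) = 0xBC
s_2 = Round(s_1, k_1) = 0xCB
s_3 = Round(s_2, k_2) = 0xB4
s_4 = Round(s_3, k_3) = 0x47
s_5 = Round(s_4, k_4) = 0x71
s_6 = Round(s_5, k_5) = 0x19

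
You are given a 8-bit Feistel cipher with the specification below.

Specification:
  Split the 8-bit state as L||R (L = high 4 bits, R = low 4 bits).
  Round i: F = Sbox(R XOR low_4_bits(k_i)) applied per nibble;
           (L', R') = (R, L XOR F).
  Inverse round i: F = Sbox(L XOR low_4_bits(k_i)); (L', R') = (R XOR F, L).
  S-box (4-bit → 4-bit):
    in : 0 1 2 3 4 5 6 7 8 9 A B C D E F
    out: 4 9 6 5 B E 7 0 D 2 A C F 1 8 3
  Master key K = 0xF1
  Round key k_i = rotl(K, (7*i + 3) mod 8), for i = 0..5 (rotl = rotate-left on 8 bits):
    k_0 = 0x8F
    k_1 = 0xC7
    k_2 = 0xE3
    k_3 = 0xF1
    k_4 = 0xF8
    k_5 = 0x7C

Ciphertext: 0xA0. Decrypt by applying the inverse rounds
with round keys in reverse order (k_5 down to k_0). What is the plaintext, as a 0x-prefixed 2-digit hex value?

0x15

s_0 = ciphertext = 0xA0
s_1 = InvRound(s_0, k_5) = 0x7A
s_2 = InvRound(s_1, k_4) = 0x97
s_3 = InvRound(s_2, k_3) = 0xA9
s_4 = InvRound(s_3, k_2) = 0xBA
s_5 = InvRound(s_4, k_1) = 0x5B
s_6 = InvRound(s_5, k_0) = 0x15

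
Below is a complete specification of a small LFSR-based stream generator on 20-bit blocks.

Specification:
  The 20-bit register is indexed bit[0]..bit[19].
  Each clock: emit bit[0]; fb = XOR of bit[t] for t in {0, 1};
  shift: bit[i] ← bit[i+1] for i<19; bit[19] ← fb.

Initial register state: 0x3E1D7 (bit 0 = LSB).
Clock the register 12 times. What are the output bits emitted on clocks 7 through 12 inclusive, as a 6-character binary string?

111000

reg_0 = 0x3E1D7
clock 1: out=1, reg = 0x1F0EB
clock 2: out=1, reg = 0x0F875
clock 3: out=1, reg = 0x87C3A
clock 4: out=0, reg = 0xC3E1D
clock 5: out=1, reg = 0xE1F0E
clock 6: out=0, reg = 0xF0F87
clock 7: out=1, reg = 0x787C3
clock 8: out=1, reg = 0x3C3E1
clock 9: out=1, reg = 0x9E1F0
clock 10: out=0, reg = 0x4F0F8
clock 11: out=0, reg = 0x2787C
clock 12: out=0, reg = 0x13C3E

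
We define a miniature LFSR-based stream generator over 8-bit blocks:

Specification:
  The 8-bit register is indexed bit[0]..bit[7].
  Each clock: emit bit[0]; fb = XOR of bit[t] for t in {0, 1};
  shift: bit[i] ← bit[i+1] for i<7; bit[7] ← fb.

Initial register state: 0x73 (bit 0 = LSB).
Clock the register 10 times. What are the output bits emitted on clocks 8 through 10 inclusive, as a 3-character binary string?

reg_0 = 0x73
clock 1: out=1, reg = 0x39
clock 2: out=1, reg = 0x9C
clock 3: out=0, reg = 0x4E
clock 4: out=0, reg = 0xA7
clock 5: out=1, reg = 0x53
clock 6: out=1, reg = 0x29
clock 7: out=1, reg = 0x94
clock 8: out=0, reg = 0x4A
clock 9: out=0, reg = 0xA5
clock 10: out=1, reg = 0xD2

001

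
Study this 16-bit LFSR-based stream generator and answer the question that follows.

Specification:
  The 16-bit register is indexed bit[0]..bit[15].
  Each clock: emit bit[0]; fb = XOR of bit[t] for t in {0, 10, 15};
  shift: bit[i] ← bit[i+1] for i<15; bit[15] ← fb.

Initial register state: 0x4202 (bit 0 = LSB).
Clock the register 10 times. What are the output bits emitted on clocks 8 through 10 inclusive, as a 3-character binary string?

001

reg_0 = 0x4202
clock 1: out=0, reg = 0x2101
clock 2: out=1, reg = 0x9080
clock 3: out=0, reg = 0xC840
clock 4: out=0, reg = 0xE420
clock 5: out=0, reg = 0x7210
clock 6: out=0, reg = 0x3908
clock 7: out=0, reg = 0x1C84
clock 8: out=0, reg = 0x8E42
clock 9: out=0, reg = 0x4721
clock 10: out=1, reg = 0x2390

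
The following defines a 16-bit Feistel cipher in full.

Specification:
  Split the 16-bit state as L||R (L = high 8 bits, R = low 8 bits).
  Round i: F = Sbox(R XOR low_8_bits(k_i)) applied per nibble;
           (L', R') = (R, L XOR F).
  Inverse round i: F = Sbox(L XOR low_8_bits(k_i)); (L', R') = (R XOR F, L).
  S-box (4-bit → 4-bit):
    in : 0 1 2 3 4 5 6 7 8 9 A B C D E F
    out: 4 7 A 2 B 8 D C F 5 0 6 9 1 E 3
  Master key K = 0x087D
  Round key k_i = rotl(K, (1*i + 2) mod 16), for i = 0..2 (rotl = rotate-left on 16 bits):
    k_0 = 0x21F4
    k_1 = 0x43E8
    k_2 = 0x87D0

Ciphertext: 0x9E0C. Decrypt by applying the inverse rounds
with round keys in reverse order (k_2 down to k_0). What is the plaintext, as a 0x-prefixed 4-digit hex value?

s_0 = ciphertext = 0x9E0C
s_1 = InvRound(s_0, k_2) = 0xB29E
s_2 = InvRound(s_1, k_1) = 0x1EB2
s_3 = InvRound(s_2, k_0) = 0x521E

0x521E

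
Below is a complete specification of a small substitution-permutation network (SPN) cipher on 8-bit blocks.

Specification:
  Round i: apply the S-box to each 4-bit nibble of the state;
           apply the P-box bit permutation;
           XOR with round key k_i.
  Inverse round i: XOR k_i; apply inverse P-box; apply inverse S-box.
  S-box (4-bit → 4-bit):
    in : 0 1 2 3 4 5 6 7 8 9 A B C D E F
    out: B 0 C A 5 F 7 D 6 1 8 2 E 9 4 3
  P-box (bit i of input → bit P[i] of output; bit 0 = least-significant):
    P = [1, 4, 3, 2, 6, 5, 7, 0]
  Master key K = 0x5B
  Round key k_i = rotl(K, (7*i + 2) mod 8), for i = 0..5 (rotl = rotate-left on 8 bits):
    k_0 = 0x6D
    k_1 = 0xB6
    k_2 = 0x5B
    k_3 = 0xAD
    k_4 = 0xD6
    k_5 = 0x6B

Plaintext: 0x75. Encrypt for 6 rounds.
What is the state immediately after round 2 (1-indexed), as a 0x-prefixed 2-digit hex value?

0x9A

s_0 = plaintext = 0x75
s_1 = Round(s_0, k_0) = 0xB2
s_2 = Round(s_1, k_1) = 0x9A
s_3 = Round(s_2, k_2) = 0x1F
s_4 = Round(s_3, k_3) = 0xBF
s_5 = Round(s_4, k_4) = 0xE4
s_6 = Round(s_5, k_5) = 0xE1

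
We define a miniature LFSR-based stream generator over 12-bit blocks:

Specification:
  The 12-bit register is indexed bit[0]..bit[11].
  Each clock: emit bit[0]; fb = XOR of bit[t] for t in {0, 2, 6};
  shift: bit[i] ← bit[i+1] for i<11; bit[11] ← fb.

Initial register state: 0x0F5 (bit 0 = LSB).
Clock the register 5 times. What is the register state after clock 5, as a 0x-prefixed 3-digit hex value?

reg_0 = 0x0F5
clock 1: out=1, reg = 0x87A
clock 2: out=0, reg = 0xC3D
clock 3: out=1, reg = 0x61E
clock 4: out=0, reg = 0xB0F
clock 5: out=1, reg = 0x587

0x587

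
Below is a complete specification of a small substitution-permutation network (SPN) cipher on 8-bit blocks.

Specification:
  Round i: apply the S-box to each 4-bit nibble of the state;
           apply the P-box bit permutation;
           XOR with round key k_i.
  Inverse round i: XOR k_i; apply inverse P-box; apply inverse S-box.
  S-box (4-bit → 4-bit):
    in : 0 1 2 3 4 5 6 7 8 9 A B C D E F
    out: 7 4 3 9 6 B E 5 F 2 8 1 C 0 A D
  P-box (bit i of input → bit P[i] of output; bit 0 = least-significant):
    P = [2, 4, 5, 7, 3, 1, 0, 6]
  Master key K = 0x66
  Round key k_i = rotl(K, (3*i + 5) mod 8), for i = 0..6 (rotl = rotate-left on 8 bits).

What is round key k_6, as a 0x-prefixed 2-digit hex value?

K = 0x66
k_0 = rotl(K, (3*0+5) mod 8) = rotl(K, 5) = 0xCC
k_1 = rotl(K, (3*1+5) mod 8) = rotl(K, 0) = 0x66
k_2 = rotl(K, (3*2+5) mod 8) = rotl(K, 3) = 0x33
k_3 = rotl(K, (3*3+5) mod 8) = rotl(K, 6) = 0x99
k_4 = rotl(K, (3*4+5) mod 8) = rotl(K, 1) = 0xCC
k_5 = rotl(K, (3*5+5) mod 8) = rotl(K, 4) = 0x66
k_6 = rotl(K, (3*6+5) mod 8) = rotl(K, 7) = 0x33

0x33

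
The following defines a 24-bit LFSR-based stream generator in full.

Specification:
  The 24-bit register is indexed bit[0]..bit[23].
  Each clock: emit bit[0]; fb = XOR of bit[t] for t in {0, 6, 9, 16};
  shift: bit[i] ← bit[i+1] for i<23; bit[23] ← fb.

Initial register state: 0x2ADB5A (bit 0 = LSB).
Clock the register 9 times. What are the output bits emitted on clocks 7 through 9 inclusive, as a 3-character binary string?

reg_0 = 0x2ADB5A
clock 1: out=0, reg = 0x156DAD
clock 2: out=1, reg = 0x0AB6D6
clock 3: out=0, reg = 0x055B6B
clock 4: out=1, reg = 0x02ADB5
clock 5: out=1, reg = 0x8156DA
clock 6: out=0, reg = 0xC0AB6D
clock 7: out=1, reg = 0xE055B6
clock 8: out=0, reg = 0x702ADB
clock 9: out=1, reg = 0xB8156D

101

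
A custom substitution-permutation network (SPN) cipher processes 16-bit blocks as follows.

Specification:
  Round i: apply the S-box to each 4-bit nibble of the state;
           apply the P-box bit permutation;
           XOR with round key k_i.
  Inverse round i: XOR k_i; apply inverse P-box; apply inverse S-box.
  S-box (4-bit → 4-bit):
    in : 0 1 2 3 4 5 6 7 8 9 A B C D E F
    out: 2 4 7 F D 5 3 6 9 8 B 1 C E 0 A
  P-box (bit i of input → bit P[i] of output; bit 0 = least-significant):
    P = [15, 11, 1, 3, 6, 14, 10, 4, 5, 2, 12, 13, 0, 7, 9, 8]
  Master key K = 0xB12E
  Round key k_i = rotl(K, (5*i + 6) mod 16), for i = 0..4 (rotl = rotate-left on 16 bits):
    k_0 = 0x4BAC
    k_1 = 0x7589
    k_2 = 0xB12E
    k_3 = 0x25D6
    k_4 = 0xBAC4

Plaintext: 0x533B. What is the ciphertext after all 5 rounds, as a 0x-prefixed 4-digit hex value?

0xA6CB

s_0 = plaintext = 0x533B
s_1 = Round(s_0, k_0) = 0xBDD9
s_2 = Round(s_1, k_1) = 0x0194
s_3 = Round(s_2, k_2) = 0x21B4
s_4 = Round(s_3, k_3) = 0xB71D
s_5 = Round(s_4, k_4) = 0xA6CB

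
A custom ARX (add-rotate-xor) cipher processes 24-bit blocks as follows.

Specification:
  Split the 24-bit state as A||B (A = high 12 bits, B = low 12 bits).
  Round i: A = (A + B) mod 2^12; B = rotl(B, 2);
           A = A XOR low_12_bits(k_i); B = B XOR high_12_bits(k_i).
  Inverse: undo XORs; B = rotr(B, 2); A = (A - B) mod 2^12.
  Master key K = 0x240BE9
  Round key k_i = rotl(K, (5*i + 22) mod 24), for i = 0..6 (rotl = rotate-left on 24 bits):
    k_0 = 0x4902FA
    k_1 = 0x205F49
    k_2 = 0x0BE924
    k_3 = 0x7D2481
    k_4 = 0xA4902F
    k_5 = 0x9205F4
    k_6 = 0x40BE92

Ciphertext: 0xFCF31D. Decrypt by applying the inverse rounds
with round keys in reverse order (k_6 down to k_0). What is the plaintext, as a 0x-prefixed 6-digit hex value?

0xC9FF62

s_0 = ciphertext = 0xFCF31D
s_1 = InvRound(s_0, k_6) = 0x7989C5
s_2 = InvRound(s_1, k_5) = 0xE33439
s_3 = InvRound(s_2, k_4) = 0xA8039C
s_4 = InvRound(s_3, k_3) = 0x4EE913
s_5 = InvRound(s_4, k_2) = 0x75F66B
s_6 = InvRound(s_5, k_1) = 0xEFB91B
s_7 = InvRound(s_6, k_0) = 0xC9FF62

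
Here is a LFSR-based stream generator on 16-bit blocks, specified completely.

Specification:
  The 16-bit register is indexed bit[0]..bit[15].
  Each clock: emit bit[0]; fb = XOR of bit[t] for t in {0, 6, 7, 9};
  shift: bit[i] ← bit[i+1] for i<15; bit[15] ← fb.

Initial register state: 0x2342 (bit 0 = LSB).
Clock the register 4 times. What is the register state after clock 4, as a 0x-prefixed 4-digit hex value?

reg_0 = 0x2342
clock 1: out=0, reg = 0x11A1
clock 2: out=1, reg = 0x08D0
clock 3: out=0, reg = 0x0468
clock 4: out=0, reg = 0x8234

0x8234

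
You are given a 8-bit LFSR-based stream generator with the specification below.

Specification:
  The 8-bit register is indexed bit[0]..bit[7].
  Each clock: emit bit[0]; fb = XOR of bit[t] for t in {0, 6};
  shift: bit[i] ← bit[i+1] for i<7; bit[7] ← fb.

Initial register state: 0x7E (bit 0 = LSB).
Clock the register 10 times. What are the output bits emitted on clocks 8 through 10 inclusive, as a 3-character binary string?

reg_0 = 0x7E
clock 1: out=0, reg = 0xBF
clock 2: out=1, reg = 0xDF
clock 3: out=1, reg = 0x6F
clock 4: out=1, reg = 0x37
clock 5: out=1, reg = 0x9B
clock 6: out=1, reg = 0xCD
clock 7: out=1, reg = 0x66
clock 8: out=0, reg = 0xB3
clock 9: out=1, reg = 0xD9
clock 10: out=1, reg = 0x6C

011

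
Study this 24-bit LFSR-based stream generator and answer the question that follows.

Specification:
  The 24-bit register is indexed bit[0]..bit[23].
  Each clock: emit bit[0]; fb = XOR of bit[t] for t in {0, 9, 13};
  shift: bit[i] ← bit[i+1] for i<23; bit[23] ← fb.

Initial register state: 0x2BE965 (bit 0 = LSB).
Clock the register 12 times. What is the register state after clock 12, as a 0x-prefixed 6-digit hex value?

0xDCE2BE

reg_0 = 0x2BE965
clock 1: out=1, reg = 0x15F4B2
clock 2: out=0, reg = 0x8AFA59
clock 3: out=1, reg = 0xC57D2C
clock 4: out=0, reg = 0xE2BE96
clock 5: out=0, reg = 0x715F4B
clock 6: out=1, reg = 0x38AFA5
clock 7: out=1, reg = 0x9C57D2
clock 8: out=0, reg = 0xCE2BE9
clock 9: out=1, reg = 0xE715F4
clock 10: out=0, reg = 0x738AFA
clock 11: out=0, reg = 0xB9C57D
clock 12: out=1, reg = 0xDCE2BE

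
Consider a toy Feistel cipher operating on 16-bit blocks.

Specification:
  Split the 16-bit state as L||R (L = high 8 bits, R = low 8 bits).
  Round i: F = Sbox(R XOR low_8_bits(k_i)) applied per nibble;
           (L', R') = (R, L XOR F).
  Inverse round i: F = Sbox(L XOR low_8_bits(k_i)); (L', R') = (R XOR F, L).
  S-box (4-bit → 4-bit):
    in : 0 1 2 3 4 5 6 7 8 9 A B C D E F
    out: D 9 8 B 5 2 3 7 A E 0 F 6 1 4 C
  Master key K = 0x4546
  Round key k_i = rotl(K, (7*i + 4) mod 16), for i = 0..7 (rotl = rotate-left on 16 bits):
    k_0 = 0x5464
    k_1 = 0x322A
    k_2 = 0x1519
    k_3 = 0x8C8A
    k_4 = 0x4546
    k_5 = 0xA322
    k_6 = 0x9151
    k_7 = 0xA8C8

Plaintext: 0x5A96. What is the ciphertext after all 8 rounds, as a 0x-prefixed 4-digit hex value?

s_0 = plaintext = 0x5A96
s_1 = Round(s_0, k_0) = 0x9692
s_2 = Round(s_1, k_1) = 0x926C
s_3 = Round(s_2, k_2) = 0x6CE0
s_4 = Round(s_3, k_3) = 0xE05C
s_5 = Round(s_4, k_4) = 0x5C70
s_6 = Round(s_5, k_5) = 0x7074
s_7 = Round(s_6, k_6) = 0x74F2
s_8 = Round(s_7, k_7) = 0xF2C4

0xF2C4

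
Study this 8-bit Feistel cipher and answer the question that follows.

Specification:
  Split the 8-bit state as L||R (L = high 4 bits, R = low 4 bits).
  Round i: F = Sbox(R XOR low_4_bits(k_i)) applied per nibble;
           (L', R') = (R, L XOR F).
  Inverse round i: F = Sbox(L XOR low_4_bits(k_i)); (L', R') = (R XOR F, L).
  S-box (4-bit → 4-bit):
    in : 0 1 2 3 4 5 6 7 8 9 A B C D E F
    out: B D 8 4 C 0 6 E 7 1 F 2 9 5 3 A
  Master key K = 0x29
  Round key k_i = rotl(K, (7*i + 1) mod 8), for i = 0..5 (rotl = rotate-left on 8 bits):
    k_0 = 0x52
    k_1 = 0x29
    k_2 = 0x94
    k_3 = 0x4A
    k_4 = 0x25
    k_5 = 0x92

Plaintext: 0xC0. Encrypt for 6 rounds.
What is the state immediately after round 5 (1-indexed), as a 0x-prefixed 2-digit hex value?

s_0 = plaintext = 0xC0
s_1 = Round(s_0, k_0) = 0x04
s_2 = Round(s_1, k_1) = 0x45
s_3 = Round(s_2, k_2) = 0x59
s_4 = Round(s_3, k_3) = 0x91
s_5 = Round(s_4, k_4) = 0x15
s_6 = Round(s_5, k_5) = 0x5F

0x15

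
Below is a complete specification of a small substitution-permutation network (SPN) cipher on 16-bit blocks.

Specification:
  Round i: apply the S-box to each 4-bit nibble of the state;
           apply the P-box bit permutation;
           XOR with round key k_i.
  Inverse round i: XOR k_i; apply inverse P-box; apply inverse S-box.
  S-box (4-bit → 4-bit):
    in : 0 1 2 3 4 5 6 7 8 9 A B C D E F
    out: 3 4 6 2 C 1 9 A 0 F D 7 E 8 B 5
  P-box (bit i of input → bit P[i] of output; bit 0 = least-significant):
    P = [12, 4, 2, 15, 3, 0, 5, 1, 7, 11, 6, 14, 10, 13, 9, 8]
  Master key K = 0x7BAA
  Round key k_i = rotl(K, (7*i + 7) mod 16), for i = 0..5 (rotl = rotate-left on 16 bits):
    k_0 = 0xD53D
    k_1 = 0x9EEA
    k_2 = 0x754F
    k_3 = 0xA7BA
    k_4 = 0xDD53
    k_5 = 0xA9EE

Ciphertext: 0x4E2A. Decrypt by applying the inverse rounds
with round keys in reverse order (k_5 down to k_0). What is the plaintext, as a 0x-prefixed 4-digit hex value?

s_0 = ciphertext = 0x4E2A
s_1 = InvRound(s_0, k_5) = 0x9A84
s_2 = InvRound(s_1, k_4) = 0xAA72
s_3 = InvRound(s_2, k_3) = 0x6B58
s_4 = InvRound(s_3, k_2) = 0xF37B
s_5 = InvRound(s_4, k_1) = 0xEE33
s_6 = InvRound(s_5, k_0) = 0xC36F

0xC36F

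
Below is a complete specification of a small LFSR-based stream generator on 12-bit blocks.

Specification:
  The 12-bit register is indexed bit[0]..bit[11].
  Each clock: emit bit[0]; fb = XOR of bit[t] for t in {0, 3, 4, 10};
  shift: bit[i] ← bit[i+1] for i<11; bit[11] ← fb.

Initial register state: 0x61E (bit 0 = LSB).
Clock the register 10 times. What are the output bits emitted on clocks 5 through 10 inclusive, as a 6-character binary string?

reg_0 = 0x61E
clock 1: out=0, reg = 0xB0F
clock 2: out=1, reg = 0x587
clock 3: out=1, reg = 0x2C3
clock 4: out=1, reg = 0x961
clock 5: out=1, reg = 0xCB0
clock 6: out=0, reg = 0x658
clock 7: out=0, reg = 0xB2C
clock 8: out=0, reg = 0xD96
clock 9: out=0, reg = 0x6CB
clock 10: out=1, reg = 0xB65

100001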